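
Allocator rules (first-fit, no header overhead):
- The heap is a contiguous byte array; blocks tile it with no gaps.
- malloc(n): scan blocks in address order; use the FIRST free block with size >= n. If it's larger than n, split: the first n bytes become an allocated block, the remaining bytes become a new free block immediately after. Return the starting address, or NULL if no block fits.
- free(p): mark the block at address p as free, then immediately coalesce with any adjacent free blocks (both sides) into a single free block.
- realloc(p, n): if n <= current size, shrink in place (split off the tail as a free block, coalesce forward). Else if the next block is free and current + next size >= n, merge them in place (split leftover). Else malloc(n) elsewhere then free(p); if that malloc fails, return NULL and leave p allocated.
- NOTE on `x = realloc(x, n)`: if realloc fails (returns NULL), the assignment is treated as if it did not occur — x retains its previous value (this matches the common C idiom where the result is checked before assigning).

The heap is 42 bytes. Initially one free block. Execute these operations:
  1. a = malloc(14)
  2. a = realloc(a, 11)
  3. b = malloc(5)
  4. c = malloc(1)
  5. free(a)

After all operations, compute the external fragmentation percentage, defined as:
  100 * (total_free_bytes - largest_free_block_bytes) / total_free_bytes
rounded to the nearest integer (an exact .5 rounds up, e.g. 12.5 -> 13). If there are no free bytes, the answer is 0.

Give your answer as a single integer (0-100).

Op 1: a = malloc(14) -> a = 0; heap: [0-13 ALLOC][14-41 FREE]
Op 2: a = realloc(a, 11) -> a = 0; heap: [0-10 ALLOC][11-41 FREE]
Op 3: b = malloc(5) -> b = 11; heap: [0-10 ALLOC][11-15 ALLOC][16-41 FREE]
Op 4: c = malloc(1) -> c = 16; heap: [0-10 ALLOC][11-15 ALLOC][16-16 ALLOC][17-41 FREE]
Op 5: free(a) -> (freed a); heap: [0-10 FREE][11-15 ALLOC][16-16 ALLOC][17-41 FREE]
Free blocks: [11 25] total_free=36 largest=25 -> 100*(36-25)/36 = 1100/36 ≈ 30.556 -> rounds to 31

Answer: 31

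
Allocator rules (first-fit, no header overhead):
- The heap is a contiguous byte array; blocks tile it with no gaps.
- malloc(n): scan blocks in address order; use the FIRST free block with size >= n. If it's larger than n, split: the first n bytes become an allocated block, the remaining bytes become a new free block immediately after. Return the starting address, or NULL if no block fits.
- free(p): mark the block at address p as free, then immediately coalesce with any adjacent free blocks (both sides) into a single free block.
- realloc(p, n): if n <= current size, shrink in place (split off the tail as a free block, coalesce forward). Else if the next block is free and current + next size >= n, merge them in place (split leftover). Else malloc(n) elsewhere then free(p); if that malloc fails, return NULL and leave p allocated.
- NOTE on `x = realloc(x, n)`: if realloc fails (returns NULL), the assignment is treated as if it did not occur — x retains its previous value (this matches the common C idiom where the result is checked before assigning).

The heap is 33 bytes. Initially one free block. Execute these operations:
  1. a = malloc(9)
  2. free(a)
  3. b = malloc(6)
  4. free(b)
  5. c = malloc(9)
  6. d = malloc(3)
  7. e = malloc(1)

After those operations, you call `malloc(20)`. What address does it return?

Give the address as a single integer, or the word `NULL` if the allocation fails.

Op 1: a = malloc(9) -> a = 0; heap: [0-8 ALLOC][9-32 FREE]
Op 2: free(a) -> (freed a); heap: [0-32 FREE]
Op 3: b = malloc(6) -> b = 0; heap: [0-5 ALLOC][6-32 FREE]
Op 4: free(b) -> (freed b); heap: [0-32 FREE]
Op 5: c = malloc(9) -> c = 0; heap: [0-8 ALLOC][9-32 FREE]
Op 6: d = malloc(3) -> d = 9; heap: [0-8 ALLOC][9-11 ALLOC][12-32 FREE]
Op 7: e = malloc(1) -> e = 12; heap: [0-8 ALLOC][9-11 ALLOC][12-12 ALLOC][13-32 FREE]
malloc(20): first-fit scan over [0-8 ALLOC][9-11 ALLOC][12-12 ALLOC][13-32 FREE] -> 13

Answer: 13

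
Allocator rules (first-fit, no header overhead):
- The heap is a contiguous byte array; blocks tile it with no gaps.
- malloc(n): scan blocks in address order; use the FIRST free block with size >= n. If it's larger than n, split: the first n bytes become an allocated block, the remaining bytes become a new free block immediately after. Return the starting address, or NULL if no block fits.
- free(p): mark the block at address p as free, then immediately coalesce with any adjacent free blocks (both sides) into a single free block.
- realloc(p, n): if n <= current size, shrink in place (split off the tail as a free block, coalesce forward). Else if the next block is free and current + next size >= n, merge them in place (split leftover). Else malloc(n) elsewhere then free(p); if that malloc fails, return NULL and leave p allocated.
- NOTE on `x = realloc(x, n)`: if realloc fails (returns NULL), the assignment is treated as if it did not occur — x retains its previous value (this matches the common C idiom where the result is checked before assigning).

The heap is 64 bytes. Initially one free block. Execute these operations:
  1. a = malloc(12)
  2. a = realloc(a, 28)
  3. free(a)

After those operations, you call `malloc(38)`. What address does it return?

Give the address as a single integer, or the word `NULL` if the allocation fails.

Answer: 0

Derivation:
Op 1: a = malloc(12) -> a = 0; heap: [0-11 ALLOC][12-63 FREE]
Op 2: a = realloc(a, 28) -> a = 0; heap: [0-27 ALLOC][28-63 FREE]
Op 3: free(a) -> (freed a); heap: [0-63 FREE]
malloc(38): first-fit scan over [0-63 FREE] -> 0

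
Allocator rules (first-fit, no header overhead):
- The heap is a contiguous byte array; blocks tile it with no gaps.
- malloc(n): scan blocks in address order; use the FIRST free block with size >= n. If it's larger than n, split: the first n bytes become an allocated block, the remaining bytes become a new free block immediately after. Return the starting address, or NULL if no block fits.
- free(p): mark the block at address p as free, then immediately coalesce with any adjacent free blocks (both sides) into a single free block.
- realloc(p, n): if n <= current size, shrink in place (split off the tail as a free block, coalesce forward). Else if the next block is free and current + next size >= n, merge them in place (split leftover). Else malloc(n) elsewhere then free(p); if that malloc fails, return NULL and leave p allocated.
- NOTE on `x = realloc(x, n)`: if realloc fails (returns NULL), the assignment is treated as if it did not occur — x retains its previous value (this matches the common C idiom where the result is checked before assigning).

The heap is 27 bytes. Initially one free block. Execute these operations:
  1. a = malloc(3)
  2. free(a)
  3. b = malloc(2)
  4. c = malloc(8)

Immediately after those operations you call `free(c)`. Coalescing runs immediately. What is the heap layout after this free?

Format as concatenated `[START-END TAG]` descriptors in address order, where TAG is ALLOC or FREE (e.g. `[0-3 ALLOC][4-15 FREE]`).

Answer: [0-1 ALLOC][2-26 FREE]

Derivation:
Op 1: a = malloc(3) -> a = 0; heap: [0-2 ALLOC][3-26 FREE]
Op 2: free(a) -> (freed a); heap: [0-26 FREE]
Op 3: b = malloc(2) -> b = 0; heap: [0-1 ALLOC][2-26 FREE]
Op 4: c = malloc(8) -> c = 2; heap: [0-1 ALLOC][2-9 ALLOC][10-26 FREE]
free(c): c = 2 -> block [2-9 ALLOC]; mark free, coalesce with adjacent free neighbors -> [0-1 ALLOC][2-26 FREE]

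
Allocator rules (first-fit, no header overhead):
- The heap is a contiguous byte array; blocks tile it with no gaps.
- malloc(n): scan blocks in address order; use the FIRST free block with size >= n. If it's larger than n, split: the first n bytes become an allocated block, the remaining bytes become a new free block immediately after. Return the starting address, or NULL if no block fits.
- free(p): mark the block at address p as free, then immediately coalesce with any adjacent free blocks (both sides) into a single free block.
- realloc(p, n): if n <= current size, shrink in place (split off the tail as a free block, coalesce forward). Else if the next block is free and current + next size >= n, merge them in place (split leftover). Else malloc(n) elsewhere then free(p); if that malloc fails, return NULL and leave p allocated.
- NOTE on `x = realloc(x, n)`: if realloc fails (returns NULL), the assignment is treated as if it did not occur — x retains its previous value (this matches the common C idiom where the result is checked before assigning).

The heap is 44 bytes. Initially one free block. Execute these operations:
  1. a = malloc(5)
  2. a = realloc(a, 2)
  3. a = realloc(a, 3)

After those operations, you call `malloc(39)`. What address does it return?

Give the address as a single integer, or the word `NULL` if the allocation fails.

Op 1: a = malloc(5) -> a = 0; heap: [0-4 ALLOC][5-43 FREE]
Op 2: a = realloc(a, 2) -> a = 0; heap: [0-1 ALLOC][2-43 FREE]
Op 3: a = realloc(a, 3) -> a = 0; heap: [0-2 ALLOC][3-43 FREE]
malloc(39): first-fit scan over [0-2 ALLOC][3-43 FREE] -> 3

Answer: 3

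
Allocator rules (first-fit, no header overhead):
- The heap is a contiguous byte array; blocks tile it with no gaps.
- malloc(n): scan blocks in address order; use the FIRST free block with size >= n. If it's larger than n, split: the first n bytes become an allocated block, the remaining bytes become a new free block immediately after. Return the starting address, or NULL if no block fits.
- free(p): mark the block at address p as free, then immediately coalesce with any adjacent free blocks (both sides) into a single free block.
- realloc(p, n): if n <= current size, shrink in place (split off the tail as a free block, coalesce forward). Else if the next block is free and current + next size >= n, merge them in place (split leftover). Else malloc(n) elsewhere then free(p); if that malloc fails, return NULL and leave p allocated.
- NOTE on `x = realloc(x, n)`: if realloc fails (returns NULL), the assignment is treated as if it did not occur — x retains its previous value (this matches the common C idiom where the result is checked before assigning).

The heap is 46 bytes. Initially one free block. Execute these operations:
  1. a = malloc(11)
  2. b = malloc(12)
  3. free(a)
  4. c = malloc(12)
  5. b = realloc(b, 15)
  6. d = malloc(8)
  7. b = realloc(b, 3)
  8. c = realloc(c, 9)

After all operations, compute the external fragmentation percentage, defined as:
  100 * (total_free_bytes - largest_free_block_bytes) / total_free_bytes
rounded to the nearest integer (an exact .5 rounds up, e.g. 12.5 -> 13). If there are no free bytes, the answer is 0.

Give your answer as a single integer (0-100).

Op 1: a = malloc(11) -> a = 0; heap: [0-10 ALLOC][11-45 FREE]
Op 2: b = malloc(12) -> b = 11; heap: [0-10 ALLOC][11-22 ALLOC][23-45 FREE]
Op 3: free(a) -> (freed a); heap: [0-10 FREE][11-22 ALLOC][23-45 FREE]
Op 4: c = malloc(12) -> c = 23; heap: [0-10 FREE][11-22 ALLOC][23-34 ALLOC][35-45 FREE]
Op 5: b = realloc(b, 15) -> NULL (b unchanged); heap: [0-10 FREE][11-22 ALLOC][23-34 ALLOC][35-45 FREE]
Op 6: d = malloc(8) -> d = 0; heap: [0-7 ALLOC][8-10 FREE][11-22 ALLOC][23-34 ALLOC][35-45 FREE]
Op 7: b = realloc(b, 3) -> b = 11; heap: [0-7 ALLOC][8-10 FREE][11-13 ALLOC][14-22 FREE][23-34 ALLOC][35-45 FREE]
Op 8: c = realloc(c, 9) -> c = 23; heap: [0-7 ALLOC][8-10 FREE][11-13 ALLOC][14-22 FREE][23-31 ALLOC][32-45 FREE]
Free blocks: [3 9 14] total_free=26 largest=14 -> 100*(26-14)/26 = 1200/26 ≈ 46.154 -> rounds to 46

Answer: 46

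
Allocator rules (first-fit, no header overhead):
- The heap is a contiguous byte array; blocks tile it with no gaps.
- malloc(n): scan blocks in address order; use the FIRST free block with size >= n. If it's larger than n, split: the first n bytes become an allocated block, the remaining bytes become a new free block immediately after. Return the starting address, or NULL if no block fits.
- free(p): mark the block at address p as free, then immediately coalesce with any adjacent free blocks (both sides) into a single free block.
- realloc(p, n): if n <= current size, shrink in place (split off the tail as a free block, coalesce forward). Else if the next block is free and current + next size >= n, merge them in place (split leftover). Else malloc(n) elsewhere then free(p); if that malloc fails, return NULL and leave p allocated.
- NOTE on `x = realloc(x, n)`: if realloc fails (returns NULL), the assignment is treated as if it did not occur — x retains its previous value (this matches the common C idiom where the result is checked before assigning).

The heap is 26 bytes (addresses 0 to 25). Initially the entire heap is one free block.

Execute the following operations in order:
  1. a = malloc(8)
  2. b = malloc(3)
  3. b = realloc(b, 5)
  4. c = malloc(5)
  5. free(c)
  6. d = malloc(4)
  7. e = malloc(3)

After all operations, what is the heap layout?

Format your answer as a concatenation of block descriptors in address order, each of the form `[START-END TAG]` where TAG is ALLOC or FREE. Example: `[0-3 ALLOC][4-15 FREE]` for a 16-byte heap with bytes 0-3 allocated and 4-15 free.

Answer: [0-7 ALLOC][8-12 ALLOC][13-16 ALLOC][17-19 ALLOC][20-25 FREE]

Derivation:
Op 1: a = malloc(8) -> a = 0; heap: [0-7 ALLOC][8-25 FREE]
Op 2: b = malloc(3) -> b = 8; heap: [0-7 ALLOC][8-10 ALLOC][11-25 FREE]
Op 3: b = realloc(b, 5) -> b = 8; heap: [0-7 ALLOC][8-12 ALLOC][13-25 FREE]
Op 4: c = malloc(5) -> c = 13; heap: [0-7 ALLOC][8-12 ALLOC][13-17 ALLOC][18-25 FREE]
Op 5: free(c) -> (freed c); heap: [0-7 ALLOC][8-12 ALLOC][13-25 FREE]
Op 6: d = malloc(4) -> d = 13; heap: [0-7 ALLOC][8-12 ALLOC][13-16 ALLOC][17-25 FREE]
Op 7: e = malloc(3) -> e = 17; heap: [0-7 ALLOC][8-12 ALLOC][13-16 ALLOC][17-19 ALLOC][20-25 FREE]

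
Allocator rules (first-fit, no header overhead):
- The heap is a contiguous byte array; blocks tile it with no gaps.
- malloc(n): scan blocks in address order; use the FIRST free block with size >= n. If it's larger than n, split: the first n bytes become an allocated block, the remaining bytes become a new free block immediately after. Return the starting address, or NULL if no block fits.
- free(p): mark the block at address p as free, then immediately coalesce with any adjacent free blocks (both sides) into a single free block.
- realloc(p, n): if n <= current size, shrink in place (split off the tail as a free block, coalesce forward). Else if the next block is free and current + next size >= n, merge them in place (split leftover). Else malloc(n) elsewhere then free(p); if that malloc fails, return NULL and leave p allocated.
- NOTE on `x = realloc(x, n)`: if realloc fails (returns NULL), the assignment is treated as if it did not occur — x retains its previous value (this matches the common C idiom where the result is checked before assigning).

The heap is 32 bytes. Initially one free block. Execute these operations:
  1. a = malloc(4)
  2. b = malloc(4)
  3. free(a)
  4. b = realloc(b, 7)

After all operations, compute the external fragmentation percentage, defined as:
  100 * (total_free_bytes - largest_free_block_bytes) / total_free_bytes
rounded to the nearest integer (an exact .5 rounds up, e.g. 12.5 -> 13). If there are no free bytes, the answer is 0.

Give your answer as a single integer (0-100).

Op 1: a = malloc(4) -> a = 0; heap: [0-3 ALLOC][4-31 FREE]
Op 2: b = malloc(4) -> b = 4; heap: [0-3 ALLOC][4-7 ALLOC][8-31 FREE]
Op 3: free(a) -> (freed a); heap: [0-3 FREE][4-7 ALLOC][8-31 FREE]
Op 4: b = realloc(b, 7) -> b = 4; heap: [0-3 FREE][4-10 ALLOC][11-31 FREE]
Free blocks: [4 21] total_free=25 largest=21 -> 100*(25-21)/25 = 400/25 = 16

Answer: 16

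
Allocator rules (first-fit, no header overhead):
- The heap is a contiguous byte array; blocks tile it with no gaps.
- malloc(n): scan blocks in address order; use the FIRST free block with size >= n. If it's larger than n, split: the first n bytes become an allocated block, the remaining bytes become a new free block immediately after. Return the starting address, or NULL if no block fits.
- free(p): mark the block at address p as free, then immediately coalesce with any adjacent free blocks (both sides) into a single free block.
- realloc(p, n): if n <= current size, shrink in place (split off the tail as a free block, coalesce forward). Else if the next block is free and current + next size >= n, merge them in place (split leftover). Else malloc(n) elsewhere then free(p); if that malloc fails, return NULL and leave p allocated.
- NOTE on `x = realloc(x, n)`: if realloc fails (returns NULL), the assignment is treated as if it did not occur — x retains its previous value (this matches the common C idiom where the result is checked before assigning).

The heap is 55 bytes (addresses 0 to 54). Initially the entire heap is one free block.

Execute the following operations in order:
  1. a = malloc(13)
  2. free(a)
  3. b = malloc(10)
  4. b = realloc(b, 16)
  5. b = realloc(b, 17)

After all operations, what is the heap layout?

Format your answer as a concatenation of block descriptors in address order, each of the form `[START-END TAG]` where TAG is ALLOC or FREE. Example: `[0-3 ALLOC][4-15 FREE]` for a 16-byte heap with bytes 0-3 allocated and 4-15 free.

Answer: [0-16 ALLOC][17-54 FREE]

Derivation:
Op 1: a = malloc(13) -> a = 0; heap: [0-12 ALLOC][13-54 FREE]
Op 2: free(a) -> (freed a); heap: [0-54 FREE]
Op 3: b = malloc(10) -> b = 0; heap: [0-9 ALLOC][10-54 FREE]
Op 4: b = realloc(b, 16) -> b = 0; heap: [0-15 ALLOC][16-54 FREE]
Op 5: b = realloc(b, 17) -> b = 0; heap: [0-16 ALLOC][17-54 FREE]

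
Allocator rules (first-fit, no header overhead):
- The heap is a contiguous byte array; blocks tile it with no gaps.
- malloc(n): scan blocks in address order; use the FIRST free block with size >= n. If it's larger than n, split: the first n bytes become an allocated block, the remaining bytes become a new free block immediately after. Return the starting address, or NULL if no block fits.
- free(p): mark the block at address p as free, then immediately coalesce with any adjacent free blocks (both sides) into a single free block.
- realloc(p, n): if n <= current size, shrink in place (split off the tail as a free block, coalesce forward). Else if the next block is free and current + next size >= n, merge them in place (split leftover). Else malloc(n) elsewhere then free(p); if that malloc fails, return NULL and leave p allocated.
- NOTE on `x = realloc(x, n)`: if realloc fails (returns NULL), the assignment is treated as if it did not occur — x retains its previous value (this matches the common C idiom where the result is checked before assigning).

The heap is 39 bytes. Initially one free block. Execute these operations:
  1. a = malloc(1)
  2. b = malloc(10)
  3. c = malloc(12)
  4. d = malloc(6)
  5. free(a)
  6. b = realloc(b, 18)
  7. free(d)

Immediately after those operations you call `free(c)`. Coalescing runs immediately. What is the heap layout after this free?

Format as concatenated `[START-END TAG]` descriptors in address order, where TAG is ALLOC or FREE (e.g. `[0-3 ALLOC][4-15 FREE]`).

Op 1: a = malloc(1) -> a = 0; heap: [0-0 ALLOC][1-38 FREE]
Op 2: b = malloc(10) -> b = 1; heap: [0-0 ALLOC][1-10 ALLOC][11-38 FREE]
Op 3: c = malloc(12) -> c = 11; heap: [0-0 ALLOC][1-10 ALLOC][11-22 ALLOC][23-38 FREE]
Op 4: d = malloc(6) -> d = 23; heap: [0-0 ALLOC][1-10 ALLOC][11-22 ALLOC][23-28 ALLOC][29-38 FREE]
Op 5: free(a) -> (freed a); heap: [0-0 FREE][1-10 ALLOC][11-22 ALLOC][23-28 ALLOC][29-38 FREE]
Op 6: b = realloc(b, 18) -> NULL (b unchanged); heap: [0-0 FREE][1-10 ALLOC][11-22 ALLOC][23-28 ALLOC][29-38 FREE]
Op 7: free(d) -> (freed d); heap: [0-0 FREE][1-10 ALLOC][11-22 ALLOC][23-38 FREE]
free(c): c = 11 -> block [11-22 ALLOC]; mark free, coalesce with adjacent free neighbors -> [0-0 FREE][1-10 ALLOC][11-38 FREE]

Answer: [0-0 FREE][1-10 ALLOC][11-38 FREE]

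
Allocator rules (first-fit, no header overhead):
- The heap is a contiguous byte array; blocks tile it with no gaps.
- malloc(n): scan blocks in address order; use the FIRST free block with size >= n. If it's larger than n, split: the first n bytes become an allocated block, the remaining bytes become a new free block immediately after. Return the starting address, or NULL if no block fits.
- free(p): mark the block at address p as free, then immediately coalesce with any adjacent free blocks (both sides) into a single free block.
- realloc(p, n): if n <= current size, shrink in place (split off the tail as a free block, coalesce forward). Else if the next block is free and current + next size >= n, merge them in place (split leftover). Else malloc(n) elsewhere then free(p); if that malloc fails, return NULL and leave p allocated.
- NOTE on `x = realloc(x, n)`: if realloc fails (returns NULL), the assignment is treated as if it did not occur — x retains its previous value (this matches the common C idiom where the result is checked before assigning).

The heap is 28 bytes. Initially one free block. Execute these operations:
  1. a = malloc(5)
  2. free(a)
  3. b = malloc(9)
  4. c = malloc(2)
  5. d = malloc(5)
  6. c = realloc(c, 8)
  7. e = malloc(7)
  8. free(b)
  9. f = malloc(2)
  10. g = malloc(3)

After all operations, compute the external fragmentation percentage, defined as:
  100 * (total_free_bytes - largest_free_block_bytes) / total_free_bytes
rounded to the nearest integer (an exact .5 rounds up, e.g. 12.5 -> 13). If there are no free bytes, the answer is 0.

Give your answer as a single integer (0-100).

Op 1: a = malloc(5) -> a = 0; heap: [0-4 ALLOC][5-27 FREE]
Op 2: free(a) -> (freed a); heap: [0-27 FREE]
Op 3: b = malloc(9) -> b = 0; heap: [0-8 ALLOC][9-27 FREE]
Op 4: c = malloc(2) -> c = 9; heap: [0-8 ALLOC][9-10 ALLOC][11-27 FREE]
Op 5: d = malloc(5) -> d = 11; heap: [0-8 ALLOC][9-10 ALLOC][11-15 ALLOC][16-27 FREE]
Op 6: c = realloc(c, 8) -> c = 16; heap: [0-8 ALLOC][9-10 FREE][11-15 ALLOC][16-23 ALLOC][24-27 FREE]
Op 7: e = malloc(7) -> e = NULL; heap: [0-8 ALLOC][9-10 FREE][11-15 ALLOC][16-23 ALLOC][24-27 FREE]
Op 8: free(b) -> (freed b); heap: [0-10 FREE][11-15 ALLOC][16-23 ALLOC][24-27 FREE]
Op 9: f = malloc(2) -> f = 0; heap: [0-1 ALLOC][2-10 FREE][11-15 ALLOC][16-23 ALLOC][24-27 FREE]
Op 10: g = malloc(3) -> g = 2; heap: [0-1 ALLOC][2-4 ALLOC][5-10 FREE][11-15 ALLOC][16-23 ALLOC][24-27 FREE]
Free blocks: [6 4] total_free=10 largest=6 -> 100*(10-6)/10 = 400/10 = 40

Answer: 40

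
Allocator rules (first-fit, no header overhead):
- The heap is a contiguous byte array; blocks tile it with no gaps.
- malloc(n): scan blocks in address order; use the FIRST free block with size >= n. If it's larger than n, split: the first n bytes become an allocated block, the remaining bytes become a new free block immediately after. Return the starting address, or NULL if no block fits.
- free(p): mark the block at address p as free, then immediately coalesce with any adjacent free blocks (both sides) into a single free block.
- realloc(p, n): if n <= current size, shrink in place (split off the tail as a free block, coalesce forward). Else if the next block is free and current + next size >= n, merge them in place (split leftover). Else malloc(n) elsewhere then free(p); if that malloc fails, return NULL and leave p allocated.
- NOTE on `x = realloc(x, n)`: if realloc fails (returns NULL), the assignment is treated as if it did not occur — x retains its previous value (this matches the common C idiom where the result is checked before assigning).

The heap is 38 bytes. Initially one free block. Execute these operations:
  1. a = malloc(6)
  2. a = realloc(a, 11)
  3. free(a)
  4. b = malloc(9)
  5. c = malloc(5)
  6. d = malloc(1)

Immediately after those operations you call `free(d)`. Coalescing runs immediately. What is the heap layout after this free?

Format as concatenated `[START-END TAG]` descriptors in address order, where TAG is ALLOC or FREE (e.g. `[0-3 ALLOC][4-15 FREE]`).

Op 1: a = malloc(6) -> a = 0; heap: [0-5 ALLOC][6-37 FREE]
Op 2: a = realloc(a, 11) -> a = 0; heap: [0-10 ALLOC][11-37 FREE]
Op 3: free(a) -> (freed a); heap: [0-37 FREE]
Op 4: b = malloc(9) -> b = 0; heap: [0-8 ALLOC][9-37 FREE]
Op 5: c = malloc(5) -> c = 9; heap: [0-8 ALLOC][9-13 ALLOC][14-37 FREE]
Op 6: d = malloc(1) -> d = 14; heap: [0-8 ALLOC][9-13 ALLOC][14-14 ALLOC][15-37 FREE]
free(d): d = 14 -> block [14-14 ALLOC]; mark free, coalesce with adjacent free neighbors -> [0-8 ALLOC][9-13 ALLOC][14-37 FREE]

Answer: [0-8 ALLOC][9-13 ALLOC][14-37 FREE]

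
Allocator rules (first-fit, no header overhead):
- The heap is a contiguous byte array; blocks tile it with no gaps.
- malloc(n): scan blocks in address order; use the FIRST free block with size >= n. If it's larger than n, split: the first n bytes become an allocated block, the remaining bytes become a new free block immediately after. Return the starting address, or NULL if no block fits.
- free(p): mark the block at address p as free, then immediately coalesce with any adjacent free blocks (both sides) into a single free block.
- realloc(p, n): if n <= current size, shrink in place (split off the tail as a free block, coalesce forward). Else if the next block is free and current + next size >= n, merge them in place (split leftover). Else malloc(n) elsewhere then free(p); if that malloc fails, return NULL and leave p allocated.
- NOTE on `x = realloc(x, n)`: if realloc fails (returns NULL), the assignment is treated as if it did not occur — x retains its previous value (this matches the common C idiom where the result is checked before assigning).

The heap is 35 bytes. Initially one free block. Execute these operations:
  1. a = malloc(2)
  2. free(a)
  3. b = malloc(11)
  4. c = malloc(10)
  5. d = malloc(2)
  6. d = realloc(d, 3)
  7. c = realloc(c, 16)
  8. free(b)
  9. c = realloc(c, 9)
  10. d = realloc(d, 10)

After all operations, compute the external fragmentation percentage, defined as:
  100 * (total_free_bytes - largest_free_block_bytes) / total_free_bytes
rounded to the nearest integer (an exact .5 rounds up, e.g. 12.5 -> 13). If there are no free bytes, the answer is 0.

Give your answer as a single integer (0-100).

Op 1: a = malloc(2) -> a = 0; heap: [0-1 ALLOC][2-34 FREE]
Op 2: free(a) -> (freed a); heap: [0-34 FREE]
Op 3: b = malloc(11) -> b = 0; heap: [0-10 ALLOC][11-34 FREE]
Op 4: c = malloc(10) -> c = 11; heap: [0-10 ALLOC][11-20 ALLOC][21-34 FREE]
Op 5: d = malloc(2) -> d = 21; heap: [0-10 ALLOC][11-20 ALLOC][21-22 ALLOC][23-34 FREE]
Op 6: d = realloc(d, 3) -> d = 21; heap: [0-10 ALLOC][11-20 ALLOC][21-23 ALLOC][24-34 FREE]
Op 7: c = realloc(c, 16) -> NULL (c unchanged); heap: [0-10 ALLOC][11-20 ALLOC][21-23 ALLOC][24-34 FREE]
Op 8: free(b) -> (freed b); heap: [0-10 FREE][11-20 ALLOC][21-23 ALLOC][24-34 FREE]
Op 9: c = realloc(c, 9) -> c = 11; heap: [0-10 FREE][11-19 ALLOC][20-20 FREE][21-23 ALLOC][24-34 FREE]
Op 10: d = realloc(d, 10) -> d = 21; heap: [0-10 FREE][11-19 ALLOC][20-20 FREE][21-30 ALLOC][31-34 FREE]
Free blocks: [11 1 4] total_free=16 largest=11 -> 100*(16-11)/16 = 500/16 = 31.25 -> rounds to 31

Answer: 31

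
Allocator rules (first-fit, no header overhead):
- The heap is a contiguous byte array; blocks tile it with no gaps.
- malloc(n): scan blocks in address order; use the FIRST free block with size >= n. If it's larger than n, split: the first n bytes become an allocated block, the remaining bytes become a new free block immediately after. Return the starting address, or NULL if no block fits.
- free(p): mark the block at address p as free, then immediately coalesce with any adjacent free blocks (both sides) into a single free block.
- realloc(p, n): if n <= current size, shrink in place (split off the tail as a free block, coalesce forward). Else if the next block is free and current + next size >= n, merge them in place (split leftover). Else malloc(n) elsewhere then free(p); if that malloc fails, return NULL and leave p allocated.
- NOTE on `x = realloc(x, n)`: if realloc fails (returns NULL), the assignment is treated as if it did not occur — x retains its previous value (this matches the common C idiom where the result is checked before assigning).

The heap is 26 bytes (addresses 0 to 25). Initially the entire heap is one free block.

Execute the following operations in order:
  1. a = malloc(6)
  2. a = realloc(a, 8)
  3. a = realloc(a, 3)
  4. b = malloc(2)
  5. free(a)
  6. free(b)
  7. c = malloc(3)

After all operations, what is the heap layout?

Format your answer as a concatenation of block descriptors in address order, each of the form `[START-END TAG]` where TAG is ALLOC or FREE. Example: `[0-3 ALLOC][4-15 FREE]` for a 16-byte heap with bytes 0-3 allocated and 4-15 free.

Op 1: a = malloc(6) -> a = 0; heap: [0-5 ALLOC][6-25 FREE]
Op 2: a = realloc(a, 8) -> a = 0; heap: [0-7 ALLOC][8-25 FREE]
Op 3: a = realloc(a, 3) -> a = 0; heap: [0-2 ALLOC][3-25 FREE]
Op 4: b = malloc(2) -> b = 3; heap: [0-2 ALLOC][3-4 ALLOC][5-25 FREE]
Op 5: free(a) -> (freed a); heap: [0-2 FREE][3-4 ALLOC][5-25 FREE]
Op 6: free(b) -> (freed b); heap: [0-25 FREE]
Op 7: c = malloc(3) -> c = 0; heap: [0-2 ALLOC][3-25 FREE]

Answer: [0-2 ALLOC][3-25 FREE]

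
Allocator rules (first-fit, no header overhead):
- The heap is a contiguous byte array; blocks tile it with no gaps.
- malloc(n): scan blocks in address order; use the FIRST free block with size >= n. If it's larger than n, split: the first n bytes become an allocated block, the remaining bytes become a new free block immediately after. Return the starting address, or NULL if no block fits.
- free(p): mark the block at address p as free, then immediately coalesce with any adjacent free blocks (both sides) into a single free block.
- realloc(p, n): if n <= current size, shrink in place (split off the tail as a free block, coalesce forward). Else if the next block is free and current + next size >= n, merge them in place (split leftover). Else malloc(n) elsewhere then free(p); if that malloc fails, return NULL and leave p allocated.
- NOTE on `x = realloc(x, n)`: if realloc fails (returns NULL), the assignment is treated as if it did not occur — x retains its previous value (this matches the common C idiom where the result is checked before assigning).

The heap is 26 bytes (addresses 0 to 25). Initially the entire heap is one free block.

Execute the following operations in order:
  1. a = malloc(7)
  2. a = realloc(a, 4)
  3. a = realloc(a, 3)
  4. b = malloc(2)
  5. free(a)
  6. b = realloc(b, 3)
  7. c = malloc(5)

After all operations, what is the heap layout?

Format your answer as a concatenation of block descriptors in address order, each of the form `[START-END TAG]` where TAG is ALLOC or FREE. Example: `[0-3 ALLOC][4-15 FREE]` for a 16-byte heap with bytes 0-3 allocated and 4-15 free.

Op 1: a = malloc(7) -> a = 0; heap: [0-6 ALLOC][7-25 FREE]
Op 2: a = realloc(a, 4) -> a = 0; heap: [0-3 ALLOC][4-25 FREE]
Op 3: a = realloc(a, 3) -> a = 0; heap: [0-2 ALLOC][3-25 FREE]
Op 4: b = malloc(2) -> b = 3; heap: [0-2 ALLOC][3-4 ALLOC][5-25 FREE]
Op 5: free(a) -> (freed a); heap: [0-2 FREE][3-4 ALLOC][5-25 FREE]
Op 6: b = realloc(b, 3) -> b = 3; heap: [0-2 FREE][3-5 ALLOC][6-25 FREE]
Op 7: c = malloc(5) -> c = 6; heap: [0-2 FREE][3-5 ALLOC][6-10 ALLOC][11-25 FREE]

Answer: [0-2 FREE][3-5 ALLOC][6-10 ALLOC][11-25 FREE]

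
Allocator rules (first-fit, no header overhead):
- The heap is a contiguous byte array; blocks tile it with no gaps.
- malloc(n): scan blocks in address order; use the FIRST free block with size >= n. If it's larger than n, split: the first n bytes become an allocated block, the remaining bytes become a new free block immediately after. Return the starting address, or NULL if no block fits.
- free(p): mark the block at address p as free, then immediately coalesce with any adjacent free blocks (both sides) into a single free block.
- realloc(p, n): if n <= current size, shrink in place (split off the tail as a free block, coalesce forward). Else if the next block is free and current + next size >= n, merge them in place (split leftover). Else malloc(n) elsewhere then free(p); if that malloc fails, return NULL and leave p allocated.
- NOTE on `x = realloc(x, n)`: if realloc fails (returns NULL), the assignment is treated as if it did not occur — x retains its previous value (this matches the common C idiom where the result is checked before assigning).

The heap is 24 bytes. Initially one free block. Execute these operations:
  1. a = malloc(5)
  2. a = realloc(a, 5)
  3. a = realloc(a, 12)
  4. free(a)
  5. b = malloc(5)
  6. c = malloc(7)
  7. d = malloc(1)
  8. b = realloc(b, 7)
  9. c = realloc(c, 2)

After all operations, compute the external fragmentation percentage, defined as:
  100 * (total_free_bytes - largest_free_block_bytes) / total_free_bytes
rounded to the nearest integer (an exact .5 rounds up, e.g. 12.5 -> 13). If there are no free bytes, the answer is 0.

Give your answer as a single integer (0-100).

Answer: 64

Derivation:
Op 1: a = malloc(5) -> a = 0; heap: [0-4 ALLOC][5-23 FREE]
Op 2: a = realloc(a, 5) -> a = 0; heap: [0-4 ALLOC][5-23 FREE]
Op 3: a = realloc(a, 12) -> a = 0; heap: [0-11 ALLOC][12-23 FREE]
Op 4: free(a) -> (freed a); heap: [0-23 FREE]
Op 5: b = malloc(5) -> b = 0; heap: [0-4 ALLOC][5-23 FREE]
Op 6: c = malloc(7) -> c = 5; heap: [0-4 ALLOC][5-11 ALLOC][12-23 FREE]
Op 7: d = malloc(1) -> d = 12; heap: [0-4 ALLOC][5-11 ALLOC][12-12 ALLOC][13-23 FREE]
Op 8: b = realloc(b, 7) -> b = 13; heap: [0-4 FREE][5-11 ALLOC][12-12 ALLOC][13-19 ALLOC][20-23 FREE]
Op 9: c = realloc(c, 2) -> c = 5; heap: [0-4 FREE][5-6 ALLOC][7-11 FREE][12-12 ALLOC][13-19 ALLOC][20-23 FREE]
Free blocks: [5 5 4] total_free=14 largest=5 -> 100*(14-5)/14 = 900/14 ≈ 64.286 -> rounds to 64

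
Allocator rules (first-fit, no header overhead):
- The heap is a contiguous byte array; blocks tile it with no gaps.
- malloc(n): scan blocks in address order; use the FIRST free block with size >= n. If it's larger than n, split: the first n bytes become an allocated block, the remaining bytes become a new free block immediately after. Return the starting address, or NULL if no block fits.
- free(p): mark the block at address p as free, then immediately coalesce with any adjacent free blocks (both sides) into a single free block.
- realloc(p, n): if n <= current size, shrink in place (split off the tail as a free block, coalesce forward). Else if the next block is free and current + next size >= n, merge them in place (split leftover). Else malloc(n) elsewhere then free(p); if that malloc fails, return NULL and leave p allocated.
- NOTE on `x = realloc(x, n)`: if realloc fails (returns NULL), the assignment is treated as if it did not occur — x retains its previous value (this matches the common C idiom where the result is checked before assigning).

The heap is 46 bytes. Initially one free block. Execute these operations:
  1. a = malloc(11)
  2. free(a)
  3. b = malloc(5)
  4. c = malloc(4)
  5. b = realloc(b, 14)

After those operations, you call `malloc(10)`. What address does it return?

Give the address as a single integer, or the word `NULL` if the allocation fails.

Answer: 23

Derivation:
Op 1: a = malloc(11) -> a = 0; heap: [0-10 ALLOC][11-45 FREE]
Op 2: free(a) -> (freed a); heap: [0-45 FREE]
Op 3: b = malloc(5) -> b = 0; heap: [0-4 ALLOC][5-45 FREE]
Op 4: c = malloc(4) -> c = 5; heap: [0-4 ALLOC][5-8 ALLOC][9-45 FREE]
Op 5: b = realloc(b, 14) -> b = 9; heap: [0-4 FREE][5-8 ALLOC][9-22 ALLOC][23-45 FREE]
malloc(10): first-fit scan over [0-4 FREE][5-8 ALLOC][9-22 ALLOC][23-45 FREE] -> 23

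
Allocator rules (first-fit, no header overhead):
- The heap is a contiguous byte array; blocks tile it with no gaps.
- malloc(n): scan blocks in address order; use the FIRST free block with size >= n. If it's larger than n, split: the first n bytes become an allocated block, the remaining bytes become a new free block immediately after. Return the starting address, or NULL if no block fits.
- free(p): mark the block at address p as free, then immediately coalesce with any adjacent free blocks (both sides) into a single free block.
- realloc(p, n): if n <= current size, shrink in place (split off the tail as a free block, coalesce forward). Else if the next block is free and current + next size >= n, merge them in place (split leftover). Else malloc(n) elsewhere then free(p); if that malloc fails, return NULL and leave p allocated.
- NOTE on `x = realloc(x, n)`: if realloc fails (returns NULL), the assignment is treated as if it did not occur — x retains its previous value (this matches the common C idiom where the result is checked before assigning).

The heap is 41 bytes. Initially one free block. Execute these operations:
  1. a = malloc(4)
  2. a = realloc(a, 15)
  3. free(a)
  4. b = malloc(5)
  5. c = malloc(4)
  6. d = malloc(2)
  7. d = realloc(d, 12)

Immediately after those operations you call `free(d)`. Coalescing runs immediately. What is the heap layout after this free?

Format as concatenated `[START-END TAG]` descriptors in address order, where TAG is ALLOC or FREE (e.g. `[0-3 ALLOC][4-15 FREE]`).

Op 1: a = malloc(4) -> a = 0; heap: [0-3 ALLOC][4-40 FREE]
Op 2: a = realloc(a, 15) -> a = 0; heap: [0-14 ALLOC][15-40 FREE]
Op 3: free(a) -> (freed a); heap: [0-40 FREE]
Op 4: b = malloc(5) -> b = 0; heap: [0-4 ALLOC][5-40 FREE]
Op 5: c = malloc(4) -> c = 5; heap: [0-4 ALLOC][5-8 ALLOC][9-40 FREE]
Op 6: d = malloc(2) -> d = 9; heap: [0-4 ALLOC][5-8 ALLOC][9-10 ALLOC][11-40 FREE]
Op 7: d = realloc(d, 12) -> d = 9; heap: [0-4 ALLOC][5-8 ALLOC][9-20 ALLOC][21-40 FREE]
free(d): d = 9 -> block [9-20 ALLOC]; mark free, coalesce with adjacent free neighbors -> [0-4 ALLOC][5-8 ALLOC][9-40 FREE]

Answer: [0-4 ALLOC][5-8 ALLOC][9-40 FREE]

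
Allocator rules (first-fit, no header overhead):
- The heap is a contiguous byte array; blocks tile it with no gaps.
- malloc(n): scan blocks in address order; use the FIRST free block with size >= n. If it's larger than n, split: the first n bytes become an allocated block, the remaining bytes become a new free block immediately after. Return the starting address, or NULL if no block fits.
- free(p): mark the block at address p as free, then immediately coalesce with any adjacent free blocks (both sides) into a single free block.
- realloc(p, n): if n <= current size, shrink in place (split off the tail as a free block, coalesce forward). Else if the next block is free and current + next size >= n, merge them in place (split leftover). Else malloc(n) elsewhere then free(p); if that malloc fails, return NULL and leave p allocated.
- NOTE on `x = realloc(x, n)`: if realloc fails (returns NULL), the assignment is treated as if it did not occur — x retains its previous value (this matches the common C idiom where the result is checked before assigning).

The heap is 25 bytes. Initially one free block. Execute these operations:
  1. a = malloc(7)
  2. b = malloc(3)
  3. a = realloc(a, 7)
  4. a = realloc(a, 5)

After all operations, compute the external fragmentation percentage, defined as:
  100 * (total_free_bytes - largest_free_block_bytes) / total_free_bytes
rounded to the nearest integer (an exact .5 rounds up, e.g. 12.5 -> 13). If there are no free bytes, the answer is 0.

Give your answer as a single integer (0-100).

Op 1: a = malloc(7) -> a = 0; heap: [0-6 ALLOC][7-24 FREE]
Op 2: b = malloc(3) -> b = 7; heap: [0-6 ALLOC][7-9 ALLOC][10-24 FREE]
Op 3: a = realloc(a, 7) -> a = 0; heap: [0-6 ALLOC][7-9 ALLOC][10-24 FREE]
Op 4: a = realloc(a, 5) -> a = 0; heap: [0-4 ALLOC][5-6 FREE][7-9 ALLOC][10-24 FREE]
Free blocks: [2 15] total_free=17 largest=15 -> 100*(17-15)/17 = 200/17 ≈ 11.765 -> rounds to 12

Answer: 12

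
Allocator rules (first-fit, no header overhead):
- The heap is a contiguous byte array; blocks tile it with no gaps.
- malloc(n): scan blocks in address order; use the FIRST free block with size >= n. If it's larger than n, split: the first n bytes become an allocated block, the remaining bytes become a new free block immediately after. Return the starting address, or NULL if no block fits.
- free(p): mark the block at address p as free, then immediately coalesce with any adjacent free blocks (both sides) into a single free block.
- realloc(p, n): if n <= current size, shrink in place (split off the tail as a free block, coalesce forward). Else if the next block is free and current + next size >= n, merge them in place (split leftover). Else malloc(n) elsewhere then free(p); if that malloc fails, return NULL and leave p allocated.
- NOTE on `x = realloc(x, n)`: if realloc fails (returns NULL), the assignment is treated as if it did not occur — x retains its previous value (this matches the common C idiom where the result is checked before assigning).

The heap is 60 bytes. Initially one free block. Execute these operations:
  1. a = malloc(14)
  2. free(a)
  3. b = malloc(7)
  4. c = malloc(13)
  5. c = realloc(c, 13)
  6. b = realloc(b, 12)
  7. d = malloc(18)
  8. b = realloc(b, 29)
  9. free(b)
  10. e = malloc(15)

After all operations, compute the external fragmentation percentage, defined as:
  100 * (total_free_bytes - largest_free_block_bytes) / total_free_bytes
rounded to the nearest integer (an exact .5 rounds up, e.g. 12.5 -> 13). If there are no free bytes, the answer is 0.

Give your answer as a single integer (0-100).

Op 1: a = malloc(14) -> a = 0; heap: [0-13 ALLOC][14-59 FREE]
Op 2: free(a) -> (freed a); heap: [0-59 FREE]
Op 3: b = malloc(7) -> b = 0; heap: [0-6 ALLOC][7-59 FREE]
Op 4: c = malloc(13) -> c = 7; heap: [0-6 ALLOC][7-19 ALLOC][20-59 FREE]
Op 5: c = realloc(c, 13) -> c = 7; heap: [0-6 ALLOC][7-19 ALLOC][20-59 FREE]
Op 6: b = realloc(b, 12) -> b = 20; heap: [0-6 FREE][7-19 ALLOC][20-31 ALLOC][32-59 FREE]
Op 7: d = malloc(18) -> d = 32; heap: [0-6 FREE][7-19 ALLOC][20-31 ALLOC][32-49 ALLOC][50-59 FREE]
Op 8: b = realloc(b, 29) -> NULL (b unchanged); heap: [0-6 FREE][7-19 ALLOC][20-31 ALLOC][32-49 ALLOC][50-59 FREE]
Op 9: free(b) -> (freed b); heap: [0-6 FREE][7-19 ALLOC][20-31 FREE][32-49 ALLOC][50-59 FREE]
Op 10: e = malloc(15) -> e = NULL; heap: [0-6 FREE][7-19 ALLOC][20-31 FREE][32-49 ALLOC][50-59 FREE]
Free blocks: [7 12 10] total_free=29 largest=12 -> 100*(29-12)/29 = 1700/29 ≈ 58.621 -> rounds to 59

Answer: 59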